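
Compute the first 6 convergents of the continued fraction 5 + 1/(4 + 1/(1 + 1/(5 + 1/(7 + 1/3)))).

5/1, 21/4, 26/5, 151/29, 1083/208, 3400/653

Using the convergent recurrence p_i = a_i*p_{i-1} + p_{i-2}, q_i = a_i*q_{i-1} + q_{i-2} with p_{-2}=0, p_{-1}=1, q_{-2}=1, q_{-1}=0:
  i=0: a_0=5, p_0 = 5*1 + 0 = 5, q_0 = 5*0 + 1 = 1.
  i=1: a_1=4, p_1 = 4*5 + 1 = 21, q_1 = 4*1 + 0 = 4.
  i=2: a_2=1, p_2 = 1*21 + 5 = 26, q_2 = 1*4 + 1 = 5.
  i=3: a_3=5, p_3 = 5*26 + 21 = 151, q_3 = 5*5 + 4 = 29.
  i=4: a_4=7, p_4 = 7*151 + 26 = 1083, q_4 = 7*29 + 5 = 208.
  i=5: a_5=3, p_5 = 3*1083 + 151 = 3400, q_5 = 3*208 + 29 = 653.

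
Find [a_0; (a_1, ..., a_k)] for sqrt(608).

[24; (1, 1, 1, 11, 1, 1, 1, 48)]

Write x_i = (sqrt(608) + m_i)/d_i with (m_0, d_0) = (0, 1). a_0 = floor(sqrt(608)) = 24, since 24^2 = 576 <= 608 < 625 = 25^2.
Iterate m_{i+1} = d_i*a_i - m_i, d_{i+1} = (608 - m_{i+1}^2)/d_i, a_{i+1} = floor((a_0 + m_{i+1})/d_{i+1}):
  m_1 = 1*24 - 0 = 24, d_1 = (608 - 24^2)/1 = 32/1 = 32, a_1 = floor((24 + 24)/32) = 1.
  m_2 = 32*1 - 24 = 8, d_2 = (608 - 8^2)/32 = 544/32 = 17, a_2 = floor((24 + 8)/17) = 1.
  m_3 = 17*1 - 8 = 9, d_3 = (608 - 9^2)/17 = 527/17 = 31, a_3 = floor((24 + 9)/31) = 1.
  m_4 = 31*1 - 9 = 22, d_4 = (608 - 22^2)/31 = 124/31 = 4, a_4 = floor((24 + 22)/4) = 11.
  m_5 = 4*11 - 22 = 22, d_5 = (608 - 22^2)/4 = 124/4 = 31, a_5 = floor((24 + 22)/31) = 1.
  m_6 = 31*1 - 22 = 9, d_6 = (608 - 9^2)/31 = 527/31 = 17, a_6 = floor((24 + 9)/17) = 1.
  m_7 = 17*1 - 9 = 8, d_7 = (608 - 8^2)/17 = 544/17 = 32, a_7 = floor((24 + 8)/32) = 1.
  m_8 = 32*1 - 8 = 24, d_8 = (608 - 24^2)/32 = 32/32 = 1, a_8 = floor((24 + 24)/1) = 48.
  m_9 = 1*48 - 24 = 24, d_9 = (608 - 24^2)/1 = 32/1 = 32: (m_9, d_9) = (m_1, d_1) = (24, 32), so from here the quotients repeat a_1, ..., a_8; the period length is 8.
Hence the expansion of sqrt(608) is a_0 = 24 followed by the repeating block 1, 1, 1, 11, 1, 1, 1, 48 (period 8).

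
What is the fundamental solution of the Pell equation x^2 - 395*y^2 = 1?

First expand sqrt(395) as a continued fraction. With x_i = (sqrt(395) + m_i)/d_i and (m_0, d_0) = (0, 1): a_0 = floor(sqrt(395)) = 19, since 19^2 = 361 <= 395 < 400 = 20^2.
Iterate m_{i+1} = d_i*a_i - m_i, d_{i+1} = (395 - m_{i+1}^2)/d_i, a_{i+1} = floor((a_0 + m_{i+1})/d_{i+1}):
  m_1 = 1*19 - 0 = 19, d_1 = (395 - 19^2)/1 = 34/1 = 34, a_1 = floor((19 + 19)/34) = 1.
  m_2 = 34*1 - 19 = 15, d_2 = (395 - 15^2)/34 = 170/34 = 5, a_2 = floor((19 + 15)/5) = 6.
  m_3 = 5*6 - 15 = 15, d_3 = (395 - 15^2)/5 = 170/5 = 34, a_3 = floor((19 + 15)/34) = 1.
  m_4 = 34*1 - 15 = 19, d_4 = (395 - 19^2)/34 = 34/34 = 1, a_4 = floor((19 + 19)/1) = 38.
  m_5 = 1*38 - 19 = 19, d_5 = (395 - 19^2)/1 = 34/1 = 34: (m_5, d_5) = (m_1, d_1) = (19, 34), so from here the quotients repeat a_1, ..., a_4; the period length is 4.
So sqrt(395) = [19; (1, 6, 1, 38)] with period length k = 4.
k is even, so the fundamental solution of x^2 - 395y^2 = 1 is (p_{k-1}, q_{k-1}) = (p_3, q_3); compute convergents through index 3.
Convergents (p_i = a_i*p_{i-1} + p_{i-2}, q_i = a_i*q_{i-1} + q_{i-2} with p_{-2}=0, p_{-1}=1, q_{-2}=1, q_{-1}=0):
  i=0: a_0=19, p_0 = 19*1 + 0 = 19, q_0 = 19*0 + 1 = 1.
  i=1: a_1=1, p_1 = 1*19 + 1 = 20, q_1 = 1*1 + 0 = 1.
  i=2: a_2=6, p_2 = 6*20 + 19 = 139, q_2 = 6*1 + 1 = 7.
  i=3: a_3=1, p_3 = 1*139 + 20 = 159, q_3 = 1*7 + 1 = 8.
Check: 159^2 - 395*8^2 = 25281 - 25280 = 1, so (x, y) = (159, 8) solves the equation, and by the theorem it is the least positive solution.

(x, y) = (159, 8)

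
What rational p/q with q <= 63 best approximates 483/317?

Expand x = 483/317 as a continued fraction with the Euclidean algorithm:
  483 = 1*317 + 166, so a_0 = 1.
  317 = 1*166 + 151, so a_1 = 1.
  166 = 1*151 + 15, so a_2 = 1.
  151 = 10*15 + 1, so a_3 = 10.
  15 = 15*1 + 0, so a_4 = 15.
so x = [1; 1, 1, 10, 15].
Convergents (p_i = a_i*p_{i-1} + p_{i-2}, q_i = a_i*q_{i-1} + q_{i-2} with p_{-2}=0, p_{-1}=1, q_{-2}=1, q_{-1}=0), until the denominator exceeds 63:
  i=0: a_0=1, p_0 = 1*1 + 0 = 1, q_0 = 1*0 + 1 = 1.
  i=1: a_1=1, p_1 = 1*1 + 1 = 2, q_1 = 1*1 + 0 = 1.
  i=2: a_2=1, p_2 = 1*2 + 1 = 3, q_2 = 1*1 + 1 = 2.
  i=3: a_3=10, p_3 = 10*3 + 2 = 32, q_3 = 10*2 + 1 = 21.
  i=4: a_4=15, p_4 = 15*32 + 3 = 483, q_4 = 15*21 + 2 = 317.
q_4 = 317 > 63, so the last convergent with denominator <= 63 is p_3/q_3 = 32/21.
The closest fraction with denominator <= 63 is either p_3/q_3 or the intermediate fraction (k*p_3 + p_2)/(k*q_3 + q_2) with the largest k >= 1 whose denominator stays <= 63; these approach x as k grows, and every other convergent or intermediate fraction in range is farther away.
Largest k: floor((63 - q_2)/q_3) = floor((63 - 2)/21) = 2.
That gives (2*32 + 3)/(2*21 + 2) = 67/44.
Compare the errors: |x - 32/21| = |483*21 - 32*317|/(317*21) = 1/6657, and |x - 67/44| = |483*44 - 67*317|/(317*44) = 13/13948.
Cross-multiplying, 1*13948 = 13948 < 86541 = 13*6657, so 1/6657 is smaller: the convergent 32/21 is closer to x than 67/44.

32/21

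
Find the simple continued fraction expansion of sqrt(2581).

Write x_i = (sqrt(2581) + m_i)/d_i with (m_0, d_0) = (0, 1). a_0 = floor(sqrt(2581)) = 50, since 50^2 = 2500 <= 2581 < 2601 = 51^2.
Iterate m_{i+1} = d_i*a_i - m_i, d_{i+1} = (2581 - m_{i+1}^2)/d_i, a_{i+1} = floor((a_0 + m_{i+1})/d_{i+1}):
  m_1 = 1*50 - 0 = 50, d_1 = (2581 - 50^2)/1 = 81/1 = 81, a_1 = floor((50 + 50)/81) = 1.
  m_2 = 81*1 - 50 = 31, d_2 = (2581 - 31^2)/81 = 1620/81 = 20, a_2 = floor((50 + 31)/20) = 4.
  m_3 = 20*4 - 31 = 49, d_3 = (2581 - 49^2)/20 = 180/20 = 9, a_3 = floor((50 + 49)/9) = 11.
  m_4 = 9*11 - 49 = 50, d_4 = (2581 - 50^2)/9 = 81/9 = 9, a_4 = floor((50 + 50)/9) = 11.
  m_5 = 9*11 - 50 = 49, d_5 = (2581 - 49^2)/9 = 180/9 = 20, a_5 = floor((50 + 49)/20) = 4.
  m_6 = 20*4 - 49 = 31, d_6 = (2581 - 31^2)/20 = 1620/20 = 81, a_6 = floor((50 + 31)/81) = 1.
  m_7 = 81*1 - 31 = 50, d_7 = (2581 - 50^2)/81 = 81/81 = 1, a_7 = floor((50 + 50)/1) = 100.
  m_8 = 1*100 - 50 = 50, d_8 = (2581 - 50^2)/1 = 81/1 = 81: (m_8, d_8) = (m_1, d_1) = (50, 81), so from here the quotients repeat a_1, ..., a_7; the period length is 7.
Hence the expansion of sqrt(2581) is a_0 = 50 followed by the repeating block 1, 4, 11, 11, 4, 1, 100 (period 7).

[50; (1, 4, 11, 11, 4, 1, 100)]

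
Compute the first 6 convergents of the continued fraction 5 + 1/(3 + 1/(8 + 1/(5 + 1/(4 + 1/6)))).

Using the convergent recurrence p_i = a_i*p_{i-1} + p_{i-2}, q_i = a_i*q_{i-1} + q_{i-2} with p_{-2}=0, p_{-1}=1, q_{-2}=1, q_{-1}=0:
  i=0: a_0=5, p_0 = 5*1 + 0 = 5, q_0 = 5*0 + 1 = 1.
  i=1: a_1=3, p_1 = 3*5 + 1 = 16, q_1 = 3*1 + 0 = 3.
  i=2: a_2=8, p_2 = 8*16 + 5 = 133, q_2 = 8*3 + 1 = 25.
  i=3: a_3=5, p_3 = 5*133 + 16 = 681, q_3 = 5*25 + 3 = 128.
  i=4: a_4=4, p_4 = 4*681 + 133 = 2857, q_4 = 4*128 + 25 = 537.
  i=5: a_5=6, p_5 = 6*2857 + 681 = 17823, q_5 = 6*537 + 128 = 3350.

5/1, 16/3, 133/25, 681/128, 2857/537, 17823/3350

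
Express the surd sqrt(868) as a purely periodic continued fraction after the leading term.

Write x_i = (sqrt(868) + m_i)/d_i with (m_0, d_0) = (0, 1). a_0 = floor(sqrt(868)) = 29, since 29^2 = 841 <= 868 < 900 = 30^2.
Iterate m_{i+1} = d_i*a_i - m_i, d_{i+1} = (868 - m_{i+1}^2)/d_i, a_{i+1} = floor((a_0 + m_{i+1})/d_{i+1}):
  m_1 = 1*29 - 0 = 29, d_1 = (868 - 29^2)/1 = 27/1 = 27, a_1 = floor((29 + 29)/27) = 2.
  m_2 = 27*2 - 29 = 25, d_2 = (868 - 25^2)/27 = 243/27 = 9, a_2 = floor((29 + 25)/9) = 6.
  m_3 = 9*6 - 25 = 29, d_3 = (868 - 29^2)/9 = 27/9 = 3, a_3 = floor((29 + 29)/3) = 19.
  m_4 = 3*19 - 29 = 28, d_4 = (868 - 28^2)/3 = 84/3 = 28, a_4 = floor((29 + 28)/28) = 2.
  m_5 = 28*2 - 28 = 28, d_5 = (868 - 28^2)/28 = 84/28 = 3, a_5 = floor((29 + 28)/3) = 19.
  m_6 = 3*19 - 28 = 29, d_6 = (868 - 29^2)/3 = 27/3 = 9, a_6 = floor((29 + 29)/9) = 6.
  m_7 = 9*6 - 29 = 25, d_7 = (868 - 25^2)/9 = 243/9 = 27, a_7 = floor((29 + 25)/27) = 2.
  m_8 = 27*2 - 25 = 29, d_8 = (868 - 29^2)/27 = 27/27 = 1, a_8 = floor((29 + 29)/1) = 58.
  m_9 = 1*58 - 29 = 29, d_9 = (868 - 29^2)/1 = 27/1 = 27: (m_9, d_9) = (m_1, d_1) = (29, 27), so from here the quotients repeat a_1, ..., a_8; the period length is 8.
Hence the expansion of sqrt(868) is a_0 = 29 followed by the repeating block 2, 6, 19, 2, 19, 6, 2, 58 (period 8).

[29; (2, 6, 19, 2, 19, 6, 2, 58)]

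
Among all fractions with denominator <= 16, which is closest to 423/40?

74/7

Expand x = 423/40 as a continued fraction with the Euclidean algorithm:
  423 = 10*40 + 23, so a_0 = 10.
  40 = 1*23 + 17, so a_1 = 1.
  23 = 1*17 + 6, so a_2 = 1.
  17 = 2*6 + 5, so a_3 = 2.
  6 = 1*5 + 1, so a_4 = 1.
  5 = 5*1 + 0, so a_5 = 5.
so x = [10; 1, 1, 2, 1, 5].
Convergents (p_i = a_i*p_{i-1} + p_{i-2}, q_i = a_i*q_{i-1} + q_{i-2} with p_{-2}=0, p_{-1}=1, q_{-2}=1, q_{-1}=0), until the denominator exceeds 16:
  i=0: a_0=10, p_0 = 10*1 + 0 = 10, q_0 = 10*0 + 1 = 1.
  i=1: a_1=1, p_1 = 1*10 + 1 = 11, q_1 = 1*1 + 0 = 1.
  i=2: a_2=1, p_2 = 1*11 + 10 = 21, q_2 = 1*1 + 1 = 2.
  i=3: a_3=2, p_3 = 2*21 + 11 = 53, q_3 = 2*2 + 1 = 5.
  i=4: a_4=1, p_4 = 1*53 + 21 = 74, q_4 = 1*5 + 2 = 7.
  i=5: a_5=5, p_5 = 5*74 + 53 = 423, q_5 = 5*7 + 5 = 40.
q_5 = 40 > 16, so the last convergent with denominator <= 16 is p_4/q_4 = 74/7.
The closest fraction with denominator <= 16 is either p_4/q_4 or the intermediate fraction (k*p_4 + p_3)/(k*q_4 + q_3) with the largest k >= 1 whose denominator stays <= 16; these approach x as k grows, and every other convergent or intermediate fraction in range is farther away.
Largest k: floor((16 - q_3)/q_4) = floor((16 - 5)/7) = 1.
That gives (1*74 + 53)/(1*7 + 5) = 127/12.
Compare the errors: |x - 74/7| = |423*7 - 74*40|/(40*7) = 1/280, and |x - 127/12| = |423*12 - 127*40|/(40*12) = 4/480.
Cross-multiplying, 1*480 = 480 < 1120 = 4*280, so 1/280 is smaller: the convergent 74/7 is closer to x than 127/12.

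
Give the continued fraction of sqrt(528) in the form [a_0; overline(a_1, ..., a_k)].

Write x_i = (sqrt(528) + m_i)/d_i with (m_0, d_0) = (0, 1). a_0 = floor(sqrt(528)) = 22, since 22^2 = 484 <= 528 < 529 = 23^2.
Iterate m_{i+1} = d_i*a_i - m_i, d_{i+1} = (528 - m_{i+1}^2)/d_i, a_{i+1} = floor((a_0 + m_{i+1})/d_{i+1}):
  m_1 = 1*22 - 0 = 22, d_1 = (528 - 22^2)/1 = 44/1 = 44, a_1 = floor((22 + 22)/44) = 1.
  m_2 = 44*1 - 22 = 22, d_2 = (528 - 22^2)/44 = 44/44 = 1, a_2 = floor((22 + 22)/1) = 44.
  m_3 = 1*44 - 22 = 22, d_3 = (528 - 22^2)/1 = 44/1 = 44: (m_3, d_3) = (m_1, d_1) = (22, 44), so from here the quotients repeat a_1, a_2; the period length is 2.
Hence the expansion of sqrt(528) is a_0 = 22 followed by the repeating block 1, 44 (period 2).

[22; overline(1, 44)]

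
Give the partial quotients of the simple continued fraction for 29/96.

[0; 3, 3, 4, 2]

Run the Euclidean algorithm on 29 and 96; the successive quotients are the partial quotients a_0, a_1, ... (each step inverts the fractional part left over by the previous one):
  29 = 0*96 + 29, so a_0 = 0.
  96 = 3*29 + 9, so a_1 = 3.
  29 = 3*9 + 2, so a_2 = 3.
  9 = 4*2 + 1, so a_3 = 4.
  2 = 2*1 + 0, so a_4 = 2.
The remainder reaches 0 after 5 divisions, so the expansion has 5 partial quotients, read off in order.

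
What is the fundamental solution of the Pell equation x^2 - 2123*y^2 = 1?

First expand sqrt(2123) as a continued fraction. With x_i = (sqrt(2123) + m_i)/d_i and (m_0, d_0) = (0, 1): a_0 = floor(sqrt(2123)) = 46, since 46^2 = 2116 <= 2123 < 2209 = 47^2.
Iterate m_{i+1} = d_i*a_i - m_i, d_{i+1} = (2123 - m_{i+1}^2)/d_i, a_{i+1} = floor((a_0 + m_{i+1})/d_{i+1}):
  m_1 = 1*46 - 0 = 46, d_1 = (2123 - 46^2)/1 = 7/1 = 7, a_1 = floor((46 + 46)/7) = 13.
  m_2 = 7*13 - 46 = 45, d_2 = (2123 - 45^2)/7 = 98/7 = 14, a_2 = floor((46 + 45)/14) = 6.
  m_3 = 14*6 - 45 = 39, d_3 = (2123 - 39^2)/14 = 602/14 = 43, a_3 = floor((46 + 39)/43) = 1.
  m_4 = 43*1 - 39 = 4, d_4 = (2123 - 4^2)/43 = 2107/43 = 49, a_4 = floor((46 + 4)/49) = 1.
  m_5 = 49*1 - 4 = 45, d_5 = (2123 - 45^2)/49 = 98/49 = 2, a_5 = floor((46 + 45)/2) = 45.
  m_6 = 2*45 - 45 = 45, d_6 = (2123 - 45^2)/2 = 98/2 = 49, a_6 = floor((46 + 45)/49) = 1.
  m_7 = 49*1 - 45 = 4, d_7 = (2123 - 4^2)/49 = 2107/49 = 43, a_7 = floor((46 + 4)/43) = 1.
  m_8 = 43*1 - 4 = 39, d_8 = (2123 - 39^2)/43 = 602/43 = 14, a_8 = floor((46 + 39)/14) = 6.
  m_9 = 14*6 - 39 = 45, d_9 = (2123 - 45^2)/14 = 98/14 = 7, a_9 = floor((46 + 45)/7) = 13.
  m_10 = 7*13 - 45 = 46, d_10 = (2123 - 46^2)/7 = 7/7 = 1, a_10 = floor((46 + 46)/1) = 92.
  m_11 = 1*92 - 46 = 46, d_11 = (2123 - 46^2)/1 = 7/1 = 7: (m_11, d_11) = (m_1, d_1) = (46, 7), so from here the quotients repeat a_1, ..., a_10; the period length is 10.
So sqrt(2123) = [46; (13, 6, 1, 1, 45, 1, 1, 6, 13, 92)] with period length k = 10.
k is even, so the fundamental solution of x^2 - 2123y^2 = 1 is (p_{k-1}, q_{k-1}) = (p_9, q_9); compute convergents through index 9.
Convergents (p_i = a_i*p_{i-1} + p_{i-2}, q_i = a_i*q_{i-1} + q_{i-2} with p_{-2}=0, p_{-1}=1, q_{-2}=1, q_{-1}=0):
  i=0: a_0=46, p_0 = 46*1 + 0 = 46, q_0 = 46*0 + 1 = 1.
  i=1: a_1=13, p_1 = 13*46 + 1 = 599, q_1 = 13*1 + 0 = 13.
  i=2: a_2=6, p_2 = 6*599 + 46 = 3640, q_2 = 6*13 + 1 = 79.
  i=3: a_3=1, p_3 = 1*3640 + 599 = 4239, q_3 = 1*79 + 13 = 92.
  i=4: a_4=1, p_4 = 1*4239 + 3640 = 7879, q_4 = 1*92 + 79 = 171.
  i=5: a_5=45, p_5 = 45*7879 + 4239 = 358794, q_5 = 45*171 + 92 = 7787.
  i=6: a_6=1, p_6 = 1*358794 + 7879 = 366673, q_6 = 1*7787 + 171 = 7958.
  i=7: a_7=1, p_7 = 1*366673 + 358794 = 725467, q_7 = 1*7958 + 7787 = 15745.
  i=8: a_8=6, p_8 = 6*725467 + 366673 = 4719475, q_8 = 6*15745 + 7958 = 102428.
  i=9: a_9=13, p_9 = 13*4719475 + 725467 = 62078642, q_9 = 13*102428 + 15745 = 1347309.
Check: 62078642^2 - 2123*1347309^2 = 3853757792564164 - 3853757792564163 = 1, so (x, y) = (62078642, 1347309) solves the equation, and by the theorem it is the least positive solution.

(x, y) = (62078642, 1347309)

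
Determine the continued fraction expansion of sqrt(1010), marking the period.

[31; (1, 3, 1, 1, 3, 1, 62)]

Write x_i = (sqrt(1010) + m_i)/d_i with (m_0, d_0) = (0, 1). a_0 = floor(sqrt(1010)) = 31, since 31^2 = 961 <= 1010 < 1024 = 32^2.
Iterate m_{i+1} = d_i*a_i - m_i, d_{i+1} = (1010 - m_{i+1}^2)/d_i, a_{i+1} = floor((a_0 + m_{i+1})/d_{i+1}):
  m_1 = 1*31 - 0 = 31, d_1 = (1010 - 31^2)/1 = 49/1 = 49, a_1 = floor((31 + 31)/49) = 1.
  m_2 = 49*1 - 31 = 18, d_2 = (1010 - 18^2)/49 = 686/49 = 14, a_2 = floor((31 + 18)/14) = 3.
  m_3 = 14*3 - 18 = 24, d_3 = (1010 - 24^2)/14 = 434/14 = 31, a_3 = floor((31 + 24)/31) = 1.
  m_4 = 31*1 - 24 = 7, d_4 = (1010 - 7^2)/31 = 961/31 = 31, a_4 = floor((31 + 7)/31) = 1.
  m_5 = 31*1 - 7 = 24, d_5 = (1010 - 24^2)/31 = 434/31 = 14, a_5 = floor((31 + 24)/14) = 3.
  m_6 = 14*3 - 24 = 18, d_6 = (1010 - 18^2)/14 = 686/14 = 49, a_6 = floor((31 + 18)/49) = 1.
  m_7 = 49*1 - 18 = 31, d_7 = (1010 - 31^2)/49 = 49/49 = 1, a_7 = floor((31 + 31)/1) = 62.
  m_8 = 1*62 - 31 = 31, d_8 = (1010 - 31^2)/1 = 49/1 = 49: (m_8, d_8) = (m_1, d_1) = (31, 49), so from here the quotients repeat a_1, ..., a_7; the period length is 7.
Hence the expansion of sqrt(1010) is a_0 = 31 followed by the repeating block 1, 3, 1, 1, 3, 1, 62 (period 7).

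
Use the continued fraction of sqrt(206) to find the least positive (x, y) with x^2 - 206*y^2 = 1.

First expand sqrt(206) as a continued fraction. With x_i = (sqrt(206) + m_i)/d_i and (m_0, d_0) = (0, 1): a_0 = floor(sqrt(206)) = 14, since 14^2 = 196 <= 206 < 225 = 15^2.
Iterate m_{i+1} = d_i*a_i - m_i, d_{i+1} = (206 - m_{i+1}^2)/d_i, a_{i+1} = floor((a_0 + m_{i+1})/d_{i+1}):
  m_1 = 1*14 - 0 = 14, d_1 = (206 - 14^2)/1 = 10/1 = 10, a_1 = floor((14 + 14)/10) = 2.
  m_2 = 10*2 - 14 = 6, d_2 = (206 - 6^2)/10 = 170/10 = 17, a_2 = floor((14 + 6)/17) = 1.
  m_3 = 17*1 - 6 = 11, d_3 = (206 - 11^2)/17 = 85/17 = 5, a_3 = floor((14 + 11)/5) = 5.
  m_4 = 5*5 - 11 = 14, d_4 = (206 - 14^2)/5 = 10/5 = 2, a_4 = floor((14 + 14)/2) = 14.
  m_5 = 2*14 - 14 = 14, d_5 = (206 - 14^2)/2 = 10/2 = 5, a_5 = floor((14 + 14)/5) = 5.
  m_6 = 5*5 - 14 = 11, d_6 = (206 - 11^2)/5 = 85/5 = 17, a_6 = floor((14 + 11)/17) = 1.
  m_7 = 17*1 - 11 = 6, d_7 = (206 - 6^2)/17 = 170/17 = 10, a_7 = floor((14 + 6)/10) = 2.
  m_8 = 10*2 - 6 = 14, d_8 = (206 - 14^2)/10 = 10/10 = 1, a_8 = floor((14 + 14)/1) = 28.
  m_9 = 1*28 - 14 = 14, d_9 = (206 - 14^2)/1 = 10/1 = 10: (m_9, d_9) = (m_1, d_1) = (14, 10), so from here the quotients repeat a_1, ..., a_8; the period length is 8.
So sqrt(206) = [14; (2, 1, 5, 14, 5, 1, 2, 28)] with period length k = 8.
k is even, so the fundamental solution of x^2 - 206y^2 = 1 is (p_{k-1}, q_{k-1}) = (p_7, q_7); compute convergents through index 7.
Convergents (p_i = a_i*p_{i-1} + p_{i-2}, q_i = a_i*q_{i-1} + q_{i-2} with p_{-2}=0, p_{-1}=1, q_{-2}=1, q_{-1}=0):
  i=0: a_0=14, p_0 = 14*1 + 0 = 14, q_0 = 14*0 + 1 = 1.
  i=1: a_1=2, p_1 = 2*14 + 1 = 29, q_1 = 2*1 + 0 = 2.
  i=2: a_2=1, p_2 = 1*29 + 14 = 43, q_2 = 1*2 + 1 = 3.
  i=3: a_3=5, p_3 = 5*43 + 29 = 244, q_3 = 5*3 + 2 = 17.
  i=4: a_4=14, p_4 = 14*244 + 43 = 3459, q_4 = 14*17 + 3 = 241.
  i=5: a_5=5, p_5 = 5*3459 + 244 = 17539, q_5 = 5*241 + 17 = 1222.
  i=6: a_6=1, p_6 = 1*17539 + 3459 = 20998, q_6 = 1*1222 + 241 = 1463.
  i=7: a_7=2, p_7 = 2*20998 + 17539 = 59535, q_7 = 2*1463 + 1222 = 4148.
Check: 59535^2 - 206*4148^2 = 3544416225 - 3544416224 = 1, so (x, y) = (59535, 4148) solves the equation, and by the theorem it is the least positive solution.

(x, y) = (59535, 4148)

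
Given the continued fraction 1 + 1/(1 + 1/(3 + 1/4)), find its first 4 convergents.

1/1, 2/1, 7/4, 30/17

Using the convergent recurrence p_i = a_i*p_{i-1} + p_{i-2}, q_i = a_i*q_{i-1} + q_{i-2} with p_{-2}=0, p_{-1}=1, q_{-2}=1, q_{-1}=0:
  i=0: a_0=1, p_0 = 1*1 + 0 = 1, q_0 = 1*0 + 1 = 1.
  i=1: a_1=1, p_1 = 1*1 + 1 = 2, q_1 = 1*1 + 0 = 1.
  i=2: a_2=3, p_2 = 3*2 + 1 = 7, q_2 = 3*1 + 1 = 4.
  i=3: a_3=4, p_3 = 4*7 + 2 = 30, q_3 = 4*4 + 1 = 17.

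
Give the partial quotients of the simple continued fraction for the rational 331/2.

Run the Euclidean algorithm on 331 and 2; the successive quotients are the partial quotients a_0, a_1, ... (each step inverts the fractional part left over by the previous one):
  331 = 165*2 + 1, so a_0 = 165.
  2 = 2*1 + 0, so a_1 = 2.
The remainder reaches 0 after 2 divisions, so the expansion has 2 partial quotients, read off in order.

[165; 2]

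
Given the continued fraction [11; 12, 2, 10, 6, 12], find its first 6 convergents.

Using the convergent recurrence p_i = a_i*p_{i-1} + p_{i-2}, q_i = a_i*q_{i-1} + q_{i-2} with p_{-2}=0, p_{-1}=1, q_{-2}=1, q_{-1}=0:
  i=0: a_0=11, p_0 = 11*1 + 0 = 11, q_0 = 11*0 + 1 = 1.
  i=1: a_1=12, p_1 = 12*11 + 1 = 133, q_1 = 12*1 + 0 = 12.
  i=2: a_2=2, p_2 = 2*133 + 11 = 277, q_2 = 2*12 + 1 = 25.
  i=3: a_3=10, p_3 = 10*277 + 133 = 2903, q_3 = 10*25 + 12 = 262.
  i=4: a_4=6, p_4 = 6*2903 + 277 = 17695, q_4 = 6*262 + 25 = 1597.
  i=5: a_5=12, p_5 = 12*17695 + 2903 = 215243, q_5 = 12*1597 + 262 = 19426.

11/1, 133/12, 277/25, 2903/262, 17695/1597, 215243/19426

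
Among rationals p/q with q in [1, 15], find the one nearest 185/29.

51/8

Expand x = 185/29 as a continued fraction with the Euclidean algorithm:
  185 = 6*29 + 11, so a_0 = 6.
  29 = 2*11 + 7, so a_1 = 2.
  11 = 1*7 + 4, so a_2 = 1.
  7 = 1*4 + 3, so a_3 = 1.
  4 = 1*3 + 1, so a_4 = 1.
  3 = 3*1 + 0, so a_5 = 3.
so x = [6; 2, 1, 1, 1, 3].
Convergents (p_i = a_i*p_{i-1} + p_{i-2}, q_i = a_i*q_{i-1} + q_{i-2} with p_{-2}=0, p_{-1}=1, q_{-2}=1, q_{-1}=0), until the denominator exceeds 15:
  i=0: a_0=6, p_0 = 6*1 + 0 = 6, q_0 = 6*0 + 1 = 1.
  i=1: a_1=2, p_1 = 2*6 + 1 = 13, q_1 = 2*1 + 0 = 2.
  i=2: a_2=1, p_2 = 1*13 + 6 = 19, q_2 = 1*2 + 1 = 3.
  i=3: a_3=1, p_3 = 1*19 + 13 = 32, q_3 = 1*3 + 2 = 5.
  i=4: a_4=1, p_4 = 1*32 + 19 = 51, q_4 = 1*5 + 3 = 8.
  i=5: a_5=3, p_5 = 3*51 + 32 = 185, q_5 = 3*8 + 5 = 29.
q_5 = 29 > 15, so the last convergent with denominator <= 15 is p_4/q_4 = 51/8.
The closest fraction with denominator <= 15 is either p_4/q_4 or the intermediate fraction (k*p_4 + p_3)/(k*q_4 + q_3) with the largest k >= 1 whose denominator stays <= 15; these approach x as k grows, and every other convergent or intermediate fraction in range is farther away.
Largest k: floor((15 - q_3)/q_4) = floor((15 - 5)/8) = 1.
That gives (1*51 + 32)/(1*8 + 5) = 83/13.
Compare the errors: |x - 51/8| = |185*8 - 51*29|/(29*8) = 1/232, and |x - 83/13| = |185*13 - 83*29|/(29*13) = 2/377.
Cross-multiplying, 1*377 = 377 < 464 = 2*232, so 1/232 is smaller: the convergent 51/8 is closer to x than 83/13.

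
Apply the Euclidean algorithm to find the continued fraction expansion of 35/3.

[11; 1, 2]

Run the Euclidean algorithm on 35 and 3; the successive quotients are the partial quotients a_0, a_1, ... (each step inverts the fractional part left over by the previous one):
  35 = 11*3 + 2, so a_0 = 11.
  3 = 1*2 + 1, so a_1 = 1.
  2 = 2*1 + 0, so a_2 = 2.
The remainder reaches 0 after 3 divisions, so the expansion has 3 partial quotients, read off in order.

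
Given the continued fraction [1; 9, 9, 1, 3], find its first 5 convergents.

Using the convergent recurrence p_i = a_i*p_{i-1} + p_{i-2}, q_i = a_i*q_{i-1} + q_{i-2} with p_{-2}=0, p_{-1}=1, q_{-2}=1, q_{-1}=0:
  i=0: a_0=1, p_0 = 1*1 + 0 = 1, q_0 = 1*0 + 1 = 1.
  i=1: a_1=9, p_1 = 9*1 + 1 = 10, q_1 = 9*1 + 0 = 9.
  i=2: a_2=9, p_2 = 9*10 + 1 = 91, q_2 = 9*9 + 1 = 82.
  i=3: a_3=1, p_3 = 1*91 + 10 = 101, q_3 = 1*82 + 9 = 91.
  i=4: a_4=3, p_4 = 3*101 + 91 = 394, q_4 = 3*91 + 82 = 355.

1/1, 10/9, 91/82, 101/91, 394/355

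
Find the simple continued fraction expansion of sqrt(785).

Write x_i = (sqrt(785) + m_i)/d_i with (m_0, d_0) = (0, 1). a_0 = floor(sqrt(785)) = 28, since 28^2 = 784 <= 785 < 841 = 29^2.
Iterate m_{i+1} = d_i*a_i - m_i, d_{i+1} = (785 - m_{i+1}^2)/d_i, a_{i+1} = floor((a_0 + m_{i+1})/d_{i+1}):
  m_1 = 1*28 - 0 = 28, d_1 = (785 - 28^2)/1 = 1/1 = 1, a_1 = floor((28 + 28)/1) = 56.
  m_2 = 1*56 - 28 = 28, d_2 = (785 - 28^2)/1 = 1/1 = 1: (m_2, d_2) = (m_1, d_1) = (28, 1), so from here the quotient a_1 repeats; the period length is 1.
Hence the expansion of sqrt(785) is a_0 = 28 followed by the repeating block 56 (period 1).

[28; (56)]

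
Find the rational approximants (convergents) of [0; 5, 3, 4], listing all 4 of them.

0/1, 1/5, 3/16, 13/69

Using the convergent recurrence p_i = a_i*p_{i-1} + p_{i-2}, q_i = a_i*q_{i-1} + q_{i-2} with p_{-2}=0, p_{-1}=1, q_{-2}=1, q_{-1}=0:
  i=0: a_0=0, p_0 = 0*1 + 0 = 0, q_0 = 0*0 + 1 = 1.
  i=1: a_1=5, p_1 = 5*0 + 1 = 1, q_1 = 5*1 + 0 = 5.
  i=2: a_2=3, p_2 = 3*1 + 0 = 3, q_2 = 3*5 + 1 = 16.
  i=3: a_3=4, p_3 = 4*3 + 1 = 13, q_3 = 4*16 + 5 = 69.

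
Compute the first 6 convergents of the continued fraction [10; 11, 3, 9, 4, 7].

10/1, 111/11, 343/34, 3198/317, 13135/1302, 95143/9431

Using the convergent recurrence p_i = a_i*p_{i-1} + p_{i-2}, q_i = a_i*q_{i-1} + q_{i-2} with p_{-2}=0, p_{-1}=1, q_{-2}=1, q_{-1}=0:
  i=0: a_0=10, p_0 = 10*1 + 0 = 10, q_0 = 10*0 + 1 = 1.
  i=1: a_1=11, p_1 = 11*10 + 1 = 111, q_1 = 11*1 + 0 = 11.
  i=2: a_2=3, p_2 = 3*111 + 10 = 343, q_2 = 3*11 + 1 = 34.
  i=3: a_3=9, p_3 = 9*343 + 111 = 3198, q_3 = 9*34 + 11 = 317.
  i=4: a_4=4, p_4 = 4*3198 + 343 = 13135, q_4 = 4*317 + 34 = 1302.
  i=5: a_5=7, p_5 = 7*13135 + 3198 = 95143, q_5 = 7*1302 + 317 = 9431.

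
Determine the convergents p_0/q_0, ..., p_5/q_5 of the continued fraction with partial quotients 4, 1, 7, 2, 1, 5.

4/1, 5/1, 39/8, 83/17, 122/25, 693/142

Using the convergent recurrence p_i = a_i*p_{i-1} + p_{i-2}, q_i = a_i*q_{i-1} + q_{i-2} with p_{-2}=0, p_{-1}=1, q_{-2}=1, q_{-1}=0:
  i=0: a_0=4, p_0 = 4*1 + 0 = 4, q_0 = 4*0 + 1 = 1.
  i=1: a_1=1, p_1 = 1*4 + 1 = 5, q_1 = 1*1 + 0 = 1.
  i=2: a_2=7, p_2 = 7*5 + 4 = 39, q_2 = 7*1 + 1 = 8.
  i=3: a_3=2, p_3 = 2*39 + 5 = 83, q_3 = 2*8 + 1 = 17.
  i=4: a_4=1, p_4 = 1*83 + 39 = 122, q_4 = 1*17 + 8 = 25.
  i=5: a_5=5, p_5 = 5*122 + 83 = 693, q_5 = 5*25 + 17 = 142.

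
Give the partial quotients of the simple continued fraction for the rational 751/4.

Run the Euclidean algorithm on 751 and 4; the successive quotients are the partial quotients a_0, a_1, ... (each step inverts the fractional part left over by the previous one):
  751 = 187*4 + 3, so a_0 = 187.
  4 = 1*3 + 1, so a_1 = 1.
  3 = 3*1 + 0, so a_2 = 3.
The remainder reaches 0 after 3 divisions, so the expansion has 3 partial quotients, read off in order.

[187; 1, 3]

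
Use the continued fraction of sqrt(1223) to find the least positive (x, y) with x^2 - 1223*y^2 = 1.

(x, y) = (1224, 35)

First expand sqrt(1223) as a continued fraction. With x_i = (sqrt(1223) + m_i)/d_i and (m_0, d_0) = (0, 1): a_0 = floor(sqrt(1223)) = 34, since 34^2 = 1156 <= 1223 < 1225 = 35^2.
Iterate m_{i+1} = d_i*a_i - m_i, d_{i+1} = (1223 - m_{i+1}^2)/d_i, a_{i+1} = floor((a_0 + m_{i+1})/d_{i+1}):
  m_1 = 1*34 - 0 = 34, d_1 = (1223 - 34^2)/1 = 67/1 = 67, a_1 = floor((34 + 34)/67) = 1.
  m_2 = 67*1 - 34 = 33, d_2 = (1223 - 33^2)/67 = 134/67 = 2, a_2 = floor((34 + 33)/2) = 33.
  m_3 = 2*33 - 33 = 33, d_3 = (1223 - 33^2)/2 = 134/2 = 67, a_3 = floor((34 + 33)/67) = 1.
  m_4 = 67*1 - 33 = 34, d_4 = (1223 - 34^2)/67 = 67/67 = 1, a_4 = floor((34 + 34)/1) = 68.
  m_5 = 1*68 - 34 = 34, d_5 = (1223 - 34^2)/1 = 67/1 = 67: (m_5, d_5) = (m_1, d_1) = (34, 67), so from here the quotients repeat a_1, ..., a_4; the period length is 4.
So sqrt(1223) = [34; (1, 33, 1, 68)] with period length k = 4.
k is even, so the fundamental solution of x^2 - 1223y^2 = 1 is (p_{k-1}, q_{k-1}) = (p_3, q_3); compute convergents through index 3.
Convergents (p_i = a_i*p_{i-1} + p_{i-2}, q_i = a_i*q_{i-1} + q_{i-2} with p_{-2}=0, p_{-1}=1, q_{-2}=1, q_{-1}=0):
  i=0: a_0=34, p_0 = 34*1 + 0 = 34, q_0 = 34*0 + 1 = 1.
  i=1: a_1=1, p_1 = 1*34 + 1 = 35, q_1 = 1*1 + 0 = 1.
  i=2: a_2=33, p_2 = 33*35 + 34 = 1189, q_2 = 33*1 + 1 = 34.
  i=3: a_3=1, p_3 = 1*1189 + 35 = 1224, q_3 = 1*34 + 1 = 35.
Check: 1224^2 - 1223*35^2 = 1498176 - 1498175 = 1, so (x, y) = (1224, 35) solves the equation, and by the theorem it is the least positive solution.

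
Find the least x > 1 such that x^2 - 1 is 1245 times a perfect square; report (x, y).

(x, y) = (7534241, 213528)

First expand sqrt(1245) as a continued fraction. With x_i = (sqrt(1245) + m_i)/d_i and (m_0, d_0) = (0, 1): a_0 = floor(sqrt(1245)) = 35, since 35^2 = 1225 <= 1245 < 1296 = 36^2.
Iterate m_{i+1} = d_i*a_i - m_i, d_{i+1} = (1245 - m_{i+1}^2)/d_i, a_{i+1} = floor((a_0 + m_{i+1})/d_{i+1}):
  m_1 = 1*35 - 0 = 35, d_1 = (1245 - 35^2)/1 = 20/1 = 20, a_1 = floor((35 + 35)/20) = 3.
  m_2 = 20*3 - 35 = 25, d_2 = (1245 - 25^2)/20 = 620/20 = 31, a_2 = floor((35 + 25)/31) = 1.
  m_3 = 31*1 - 25 = 6, d_3 = (1245 - 6^2)/31 = 1209/31 = 39, a_3 = floor((35 + 6)/39) = 1.
  m_4 = 39*1 - 6 = 33, d_4 = (1245 - 33^2)/39 = 156/39 = 4, a_4 = floor((35 + 33)/4) = 17.
  m_5 = 4*17 - 33 = 35, d_5 = (1245 - 35^2)/4 = 20/4 = 5, a_5 = floor((35 + 35)/5) = 14.
  m_6 = 5*14 - 35 = 35, d_6 = (1245 - 35^2)/5 = 20/5 = 4, a_6 = floor((35 + 35)/4) = 17.
  m_7 = 4*17 - 35 = 33, d_7 = (1245 - 33^2)/4 = 156/4 = 39, a_7 = floor((35 + 33)/39) = 1.
  m_8 = 39*1 - 33 = 6, d_8 = (1245 - 6^2)/39 = 1209/39 = 31, a_8 = floor((35 + 6)/31) = 1.
  m_9 = 31*1 - 6 = 25, d_9 = (1245 - 25^2)/31 = 620/31 = 20, a_9 = floor((35 + 25)/20) = 3.
  m_10 = 20*3 - 25 = 35, d_10 = (1245 - 35^2)/20 = 20/20 = 1, a_10 = floor((35 + 35)/1) = 70.
  m_11 = 1*70 - 35 = 35, d_11 = (1245 - 35^2)/1 = 20/1 = 20: (m_11, d_11) = (m_1, d_1) = (35, 20), so from here the quotients repeat a_1, ..., a_10; the period length is 10.
So sqrt(1245) = [35; (3, 1, 1, 17, 14, 17, 1, 1, 3, 70)] with period length k = 10.
k is even, so the fundamental solution of x^2 - 1245y^2 = 1 is (p_{k-1}, q_{k-1}) = (p_9, q_9); compute convergents through index 9.
Convergents (p_i = a_i*p_{i-1} + p_{i-2}, q_i = a_i*q_{i-1} + q_{i-2} with p_{-2}=0, p_{-1}=1, q_{-2}=1, q_{-1}=0):
  i=0: a_0=35, p_0 = 35*1 + 0 = 35, q_0 = 35*0 + 1 = 1.
  i=1: a_1=3, p_1 = 3*35 + 1 = 106, q_1 = 3*1 + 0 = 3.
  i=2: a_2=1, p_2 = 1*106 + 35 = 141, q_2 = 1*3 + 1 = 4.
  i=3: a_3=1, p_3 = 1*141 + 106 = 247, q_3 = 1*4 + 3 = 7.
  i=4: a_4=17, p_4 = 17*247 + 141 = 4340, q_4 = 17*7 + 4 = 123.
  i=5: a_5=14, p_5 = 14*4340 + 247 = 61007, q_5 = 14*123 + 7 = 1729.
  i=6: a_6=17, p_6 = 17*61007 + 4340 = 1041459, q_6 = 17*1729 + 123 = 29516.
  i=7: a_7=1, p_7 = 1*1041459 + 61007 = 1102466, q_7 = 1*29516 + 1729 = 31245.
  i=8: a_8=1, p_8 = 1*1102466 + 1041459 = 2143925, q_8 = 1*31245 + 29516 = 60761.
  i=9: a_9=3, p_9 = 3*2143925 + 1102466 = 7534241, q_9 = 3*60761 + 31245 = 213528.
Check: 7534241^2 - 1245*213528^2 = 56764787446081 - 56764787446080 = 1, so (x, y) = (7534241, 213528) solves the equation, and by the theorem it is the least positive solution.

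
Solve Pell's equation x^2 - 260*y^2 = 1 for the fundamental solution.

First expand sqrt(260) as a continued fraction. With x_i = (sqrt(260) + m_i)/d_i and (m_0, d_0) = (0, 1): a_0 = floor(sqrt(260)) = 16, since 16^2 = 256 <= 260 < 289 = 17^2.
Iterate m_{i+1} = d_i*a_i - m_i, d_{i+1} = (260 - m_{i+1}^2)/d_i, a_{i+1} = floor((a_0 + m_{i+1})/d_{i+1}):
  m_1 = 1*16 - 0 = 16, d_1 = (260 - 16^2)/1 = 4/1 = 4, a_1 = floor((16 + 16)/4) = 8.
  m_2 = 4*8 - 16 = 16, d_2 = (260 - 16^2)/4 = 4/4 = 1, a_2 = floor((16 + 16)/1) = 32.
  m_3 = 1*32 - 16 = 16, d_3 = (260 - 16^2)/1 = 4/1 = 4: (m_3, d_3) = (m_1, d_1) = (16, 4), so from here the quotients repeat a_1, a_2; the period length is 2.
So sqrt(260) = [16; (8, 32)] with period length k = 2.
k is even, so the fundamental solution of x^2 - 260y^2 = 1 is (p_{k-1}, q_{k-1}) = (p_1, q_1); compute convergents through index 1.
Convergents (p_i = a_i*p_{i-1} + p_{i-2}, q_i = a_i*q_{i-1} + q_{i-2} with p_{-2}=0, p_{-1}=1, q_{-2}=1, q_{-1}=0):
  i=0: a_0=16, p_0 = 16*1 + 0 = 16, q_0 = 16*0 + 1 = 1.
  i=1: a_1=8, p_1 = 8*16 + 1 = 129, q_1 = 8*1 + 0 = 8.
Check: 129^2 - 260*8^2 = 16641 - 16640 = 1, so (x, y) = (129, 8) solves the equation, and by the theorem it is the least positive solution.

(x, y) = (129, 8)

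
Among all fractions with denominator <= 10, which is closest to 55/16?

31/9

Expand x = 55/16 as a continued fraction with the Euclidean algorithm:
  55 = 3*16 + 7, so a_0 = 3.
  16 = 2*7 + 2, so a_1 = 2.
  7 = 3*2 + 1, so a_2 = 3.
  2 = 2*1 + 0, so a_3 = 2.
so x = [3; 2, 3, 2].
Convergents (p_i = a_i*p_{i-1} + p_{i-2}, q_i = a_i*q_{i-1} + q_{i-2} with p_{-2}=0, p_{-1}=1, q_{-2}=1, q_{-1}=0), until the denominator exceeds 10:
  i=0: a_0=3, p_0 = 3*1 + 0 = 3, q_0 = 3*0 + 1 = 1.
  i=1: a_1=2, p_1 = 2*3 + 1 = 7, q_1 = 2*1 + 0 = 2.
  i=2: a_2=3, p_2 = 3*7 + 3 = 24, q_2 = 3*2 + 1 = 7.
  i=3: a_3=2, p_3 = 2*24 + 7 = 55, q_3 = 2*7 + 2 = 16.
q_3 = 16 > 10, so the last convergent with denominator <= 10 is p_2/q_2 = 24/7.
The closest fraction with denominator <= 10 is either p_2/q_2 or the intermediate fraction (k*p_2 + p_1)/(k*q_2 + q_1) with the largest k >= 1 whose denominator stays <= 10; these approach x as k grows, and every other convergent or intermediate fraction in range is farther away.
Largest k: floor((10 - q_1)/q_2) = floor((10 - 2)/7) = 1.
That gives (1*24 + 7)/(1*7 + 2) = 31/9.
Compare the errors: |x - 24/7| = |55*7 - 24*16|/(16*7) = 1/112, and |x - 31/9| = |55*9 - 31*16|/(16*9) = 1/144.
Cross-multiplying, 1*112 = 112 < 144 = 1*144, so 1/144 is smaller: the intermediate fraction 31/9 is closer to x than 24/7.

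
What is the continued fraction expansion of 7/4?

[1; 1, 3]

Run the Euclidean algorithm on 7 and 4; the successive quotients are the partial quotients a_0, a_1, ... (each step inverts the fractional part left over by the previous one):
  7 = 1*4 + 3, so a_0 = 1.
  4 = 1*3 + 1, so a_1 = 1.
  3 = 3*1 + 0, so a_2 = 3.
The remainder reaches 0 after 3 divisions, so the expansion has 3 partial quotients, read off in order.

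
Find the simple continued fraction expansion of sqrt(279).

[16; (1, 2, 2, 1, 2, 2, 1, 32)]

Write x_i = (sqrt(279) + m_i)/d_i with (m_0, d_0) = (0, 1). a_0 = floor(sqrt(279)) = 16, since 16^2 = 256 <= 279 < 289 = 17^2.
Iterate m_{i+1} = d_i*a_i - m_i, d_{i+1} = (279 - m_{i+1}^2)/d_i, a_{i+1} = floor((a_0 + m_{i+1})/d_{i+1}):
  m_1 = 1*16 - 0 = 16, d_1 = (279 - 16^2)/1 = 23/1 = 23, a_1 = floor((16 + 16)/23) = 1.
  m_2 = 23*1 - 16 = 7, d_2 = (279 - 7^2)/23 = 230/23 = 10, a_2 = floor((16 + 7)/10) = 2.
  m_3 = 10*2 - 7 = 13, d_3 = (279 - 13^2)/10 = 110/10 = 11, a_3 = floor((16 + 13)/11) = 2.
  m_4 = 11*2 - 13 = 9, d_4 = (279 - 9^2)/11 = 198/11 = 18, a_4 = floor((16 + 9)/18) = 1.
  m_5 = 18*1 - 9 = 9, d_5 = (279 - 9^2)/18 = 198/18 = 11, a_5 = floor((16 + 9)/11) = 2.
  m_6 = 11*2 - 9 = 13, d_6 = (279 - 13^2)/11 = 110/11 = 10, a_6 = floor((16 + 13)/10) = 2.
  m_7 = 10*2 - 13 = 7, d_7 = (279 - 7^2)/10 = 230/10 = 23, a_7 = floor((16 + 7)/23) = 1.
  m_8 = 23*1 - 7 = 16, d_8 = (279 - 16^2)/23 = 23/23 = 1, a_8 = floor((16 + 16)/1) = 32.
  m_9 = 1*32 - 16 = 16, d_9 = (279 - 16^2)/1 = 23/1 = 23: (m_9, d_9) = (m_1, d_1) = (16, 23), so from here the quotients repeat a_1, ..., a_8; the period length is 8.
Hence the expansion of sqrt(279) is a_0 = 16 followed by the repeating block 1, 2, 2, 1, 2, 2, 1, 32 (period 8).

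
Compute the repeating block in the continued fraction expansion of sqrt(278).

Write x_i = (sqrt(278) + m_i)/d_i with (m_0, d_0) = (0, 1). a_0 = floor(sqrt(278)) = 16, since 16^2 = 256 <= 278 < 289 = 17^2.
Iterate m_{i+1} = d_i*a_i - m_i, d_{i+1} = (278 - m_{i+1}^2)/d_i, a_{i+1} = floor((a_0 + m_{i+1})/d_{i+1}):
  m_1 = 1*16 - 0 = 16, d_1 = (278 - 16^2)/1 = 22/1 = 22, a_1 = floor((16 + 16)/22) = 1.
  m_2 = 22*1 - 16 = 6, d_2 = (278 - 6^2)/22 = 242/22 = 11, a_2 = floor((16 + 6)/11) = 2.
  m_3 = 11*2 - 6 = 16, d_3 = (278 - 16^2)/11 = 22/11 = 2, a_3 = floor((16 + 16)/2) = 16.
  m_4 = 2*16 - 16 = 16, d_4 = (278 - 16^2)/2 = 22/2 = 11, a_4 = floor((16 + 16)/11) = 2.
  m_5 = 11*2 - 16 = 6, d_5 = (278 - 6^2)/11 = 242/11 = 22, a_5 = floor((16 + 6)/22) = 1.
  m_6 = 22*1 - 6 = 16, d_6 = (278 - 16^2)/22 = 22/22 = 1, a_6 = floor((16 + 16)/1) = 32.
  m_7 = 1*32 - 16 = 16, d_7 = (278 - 16^2)/1 = 22/1 = 22: (m_7, d_7) = (m_1, d_1) = (16, 22), so from here the quotients repeat a_1, ..., a_6; the period length is 6.
Hence the expansion of sqrt(278) is a_0 = 16 followed by the repeating block 1, 2, 16, 2, 1, 32 (period 6).

[16; (1, 2, 16, 2, 1, 32)]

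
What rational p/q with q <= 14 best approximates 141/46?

Expand x = 141/46 as a continued fraction with the Euclidean algorithm:
  141 = 3*46 + 3, so a_0 = 3.
  46 = 15*3 + 1, so a_1 = 15.
  3 = 3*1 + 0, so a_2 = 3.
so x = [3; 15, 3].
Convergents (p_i = a_i*p_{i-1} + p_{i-2}, q_i = a_i*q_{i-1} + q_{i-2} with p_{-2}=0, p_{-1}=1, q_{-2}=1, q_{-1}=0), until the denominator exceeds 14:
  i=0: a_0=3, p_0 = 3*1 + 0 = 3, q_0 = 3*0 + 1 = 1.
  i=1: a_1=15, p_1 = 15*3 + 1 = 46, q_1 = 15*1 + 0 = 15.
q_1 = 15 > 14, so the last convergent with denominator <= 14 is p_0/q_0 = 3/1.
The closest fraction with denominator <= 14 is either p_0/q_0 or the intermediate fraction (k*p_0 + p_{-1})/(k*q_0 + q_{-1}) with the largest k >= 1 whose denominator stays <= 14; these approach x as k grows, and every other convergent or intermediate fraction in range is farther away.
Largest k: floor((14 - q_{-1})/q_0) = floor((14 - 0)/1) = 14 (using the seeds p_{-1} = 1, q_{-1} = 0).
That gives (14*3 + 1)/(14*1 + 0) = 43/14.
Compare the errors: |x - 3/1| = |141*1 - 3*46|/(46*1) = 3/46, and |x - 43/14| = |141*14 - 43*46|/(46*14) = 4/644.
Cross-multiplying, 4*46 = 184 < 1932 = 3*644, so 4/644 is smaller: the intermediate fraction 43/14 is closer to x than 3/1.

43/14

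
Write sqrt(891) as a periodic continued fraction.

[29; (1, 5, 1, 1, 1, 5, 1, 58)]

Write x_i = (sqrt(891) + m_i)/d_i with (m_0, d_0) = (0, 1). a_0 = floor(sqrt(891)) = 29, since 29^2 = 841 <= 891 < 900 = 30^2.
Iterate m_{i+1} = d_i*a_i - m_i, d_{i+1} = (891 - m_{i+1}^2)/d_i, a_{i+1} = floor((a_0 + m_{i+1})/d_{i+1}):
  m_1 = 1*29 - 0 = 29, d_1 = (891 - 29^2)/1 = 50/1 = 50, a_1 = floor((29 + 29)/50) = 1.
  m_2 = 50*1 - 29 = 21, d_2 = (891 - 21^2)/50 = 450/50 = 9, a_2 = floor((29 + 21)/9) = 5.
  m_3 = 9*5 - 21 = 24, d_3 = (891 - 24^2)/9 = 315/9 = 35, a_3 = floor((29 + 24)/35) = 1.
  m_4 = 35*1 - 24 = 11, d_4 = (891 - 11^2)/35 = 770/35 = 22, a_4 = floor((29 + 11)/22) = 1.
  m_5 = 22*1 - 11 = 11, d_5 = (891 - 11^2)/22 = 770/22 = 35, a_5 = floor((29 + 11)/35) = 1.
  m_6 = 35*1 - 11 = 24, d_6 = (891 - 24^2)/35 = 315/35 = 9, a_6 = floor((29 + 24)/9) = 5.
  m_7 = 9*5 - 24 = 21, d_7 = (891 - 21^2)/9 = 450/9 = 50, a_7 = floor((29 + 21)/50) = 1.
  m_8 = 50*1 - 21 = 29, d_8 = (891 - 29^2)/50 = 50/50 = 1, a_8 = floor((29 + 29)/1) = 58.
  m_9 = 1*58 - 29 = 29, d_9 = (891 - 29^2)/1 = 50/1 = 50: (m_9, d_9) = (m_1, d_1) = (29, 50), so from here the quotients repeat a_1, ..., a_8; the period length is 8.
Hence the expansion of sqrt(891) is a_0 = 29 followed by the repeating block 1, 5, 1, 1, 1, 5, 1, 58 (period 8).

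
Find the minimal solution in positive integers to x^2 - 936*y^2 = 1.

(x, y) = (5201, 170)

First expand sqrt(936) as a continued fraction. With x_i = (sqrt(936) + m_i)/d_i and (m_0, d_0) = (0, 1): a_0 = floor(sqrt(936)) = 30, since 30^2 = 900 <= 936 < 961 = 31^2.
Iterate m_{i+1} = d_i*a_i - m_i, d_{i+1} = (936 - m_{i+1}^2)/d_i, a_{i+1} = floor((a_0 + m_{i+1})/d_{i+1}):
  m_1 = 1*30 - 0 = 30, d_1 = (936 - 30^2)/1 = 36/1 = 36, a_1 = floor((30 + 30)/36) = 1.
  m_2 = 36*1 - 30 = 6, d_2 = (936 - 6^2)/36 = 900/36 = 25, a_2 = floor((30 + 6)/25) = 1.
  m_3 = 25*1 - 6 = 19, d_3 = (936 - 19^2)/25 = 575/25 = 23, a_3 = floor((30 + 19)/23) = 2.
  m_4 = 23*2 - 19 = 27, d_4 = (936 - 27^2)/23 = 207/23 = 9, a_4 = floor((30 + 27)/9) = 6.
  m_5 = 9*6 - 27 = 27, d_5 = (936 - 27^2)/9 = 207/9 = 23, a_5 = floor((30 + 27)/23) = 2.
  m_6 = 23*2 - 27 = 19, d_6 = (936 - 19^2)/23 = 575/23 = 25, a_6 = floor((30 + 19)/25) = 1.
  m_7 = 25*1 - 19 = 6, d_7 = (936 - 6^2)/25 = 900/25 = 36, a_7 = floor((30 + 6)/36) = 1.
  m_8 = 36*1 - 6 = 30, d_8 = (936 - 30^2)/36 = 36/36 = 1, a_8 = floor((30 + 30)/1) = 60.
  m_9 = 1*60 - 30 = 30, d_9 = (936 - 30^2)/1 = 36/1 = 36: (m_9, d_9) = (m_1, d_1) = (30, 36), so from here the quotients repeat a_1, ..., a_8; the period length is 8.
So sqrt(936) = [30; (1, 1, 2, 6, 2, 1, 1, 60)] with period length k = 8.
k is even, so the fundamental solution of x^2 - 936y^2 = 1 is (p_{k-1}, q_{k-1}) = (p_7, q_7); compute convergents through index 7.
Convergents (p_i = a_i*p_{i-1} + p_{i-2}, q_i = a_i*q_{i-1} + q_{i-2} with p_{-2}=0, p_{-1}=1, q_{-2}=1, q_{-1}=0):
  i=0: a_0=30, p_0 = 30*1 + 0 = 30, q_0 = 30*0 + 1 = 1.
  i=1: a_1=1, p_1 = 1*30 + 1 = 31, q_1 = 1*1 + 0 = 1.
  i=2: a_2=1, p_2 = 1*31 + 30 = 61, q_2 = 1*1 + 1 = 2.
  i=3: a_3=2, p_3 = 2*61 + 31 = 153, q_3 = 2*2 + 1 = 5.
  i=4: a_4=6, p_4 = 6*153 + 61 = 979, q_4 = 6*5 + 2 = 32.
  i=5: a_5=2, p_5 = 2*979 + 153 = 2111, q_5 = 2*32 + 5 = 69.
  i=6: a_6=1, p_6 = 1*2111 + 979 = 3090, q_6 = 1*69 + 32 = 101.
  i=7: a_7=1, p_7 = 1*3090 + 2111 = 5201, q_7 = 1*101 + 69 = 170.
Check: 5201^2 - 936*170^2 = 27050401 - 27050400 = 1, so (x, y) = (5201, 170) solves the equation, and by the theorem it is the least positive solution.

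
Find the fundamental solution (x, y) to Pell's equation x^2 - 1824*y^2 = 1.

First expand sqrt(1824) as a continued fraction. With x_i = (sqrt(1824) + m_i)/d_i and (m_0, d_0) = (0, 1): a_0 = floor(sqrt(1824)) = 42, since 42^2 = 1764 <= 1824 < 1849 = 43^2.
Iterate m_{i+1} = d_i*a_i - m_i, d_{i+1} = (1824 - m_{i+1}^2)/d_i, a_{i+1} = floor((a_0 + m_{i+1})/d_{i+1}):
  m_1 = 1*42 - 0 = 42, d_1 = (1824 - 42^2)/1 = 60/1 = 60, a_1 = floor((42 + 42)/60) = 1.
  m_2 = 60*1 - 42 = 18, d_2 = (1824 - 18^2)/60 = 1500/60 = 25, a_2 = floor((42 + 18)/25) = 2.
  m_3 = 25*2 - 18 = 32, d_3 = (1824 - 32^2)/25 = 800/25 = 32, a_3 = floor((42 + 32)/32) = 2.
  m_4 = 32*2 - 32 = 32, d_4 = (1824 - 32^2)/32 = 800/32 = 25, a_4 = floor((42 + 32)/25) = 2.
  m_5 = 25*2 - 32 = 18, d_5 = (1824 - 18^2)/25 = 1500/25 = 60, a_5 = floor((42 + 18)/60) = 1.
  m_6 = 60*1 - 18 = 42, d_6 = (1824 - 42^2)/60 = 60/60 = 1, a_6 = floor((42 + 42)/1) = 84.
  m_7 = 1*84 - 42 = 42, d_7 = (1824 - 42^2)/1 = 60/1 = 60: (m_7, d_7) = (m_1, d_1) = (42, 60), so from here the quotients repeat a_1, ..., a_6; the period length is 6.
So sqrt(1824) = [42; (1, 2, 2, 2, 1, 84)] with period length k = 6.
k is even, so the fundamental solution of x^2 - 1824y^2 = 1 is (p_{k-1}, q_{k-1}) = (p_5, q_5); compute convergents through index 5.
Convergents (p_i = a_i*p_{i-1} + p_{i-2}, q_i = a_i*q_{i-1} + q_{i-2} with p_{-2}=0, p_{-1}=1, q_{-2}=1, q_{-1}=0):
  i=0: a_0=42, p_0 = 42*1 + 0 = 42, q_0 = 42*0 + 1 = 1.
  i=1: a_1=1, p_1 = 1*42 + 1 = 43, q_1 = 1*1 + 0 = 1.
  i=2: a_2=2, p_2 = 2*43 + 42 = 128, q_2 = 2*1 + 1 = 3.
  i=3: a_3=2, p_3 = 2*128 + 43 = 299, q_3 = 2*3 + 1 = 7.
  i=4: a_4=2, p_4 = 2*299 + 128 = 726, q_4 = 2*7 + 3 = 17.
  i=5: a_5=1, p_5 = 1*726 + 299 = 1025, q_5 = 1*17 + 7 = 24.
Check: 1025^2 - 1824*24^2 = 1050625 - 1050624 = 1, so (x, y) = (1025, 24) solves the equation, and by the theorem it is the least positive solution.

(x, y) = (1025, 24)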